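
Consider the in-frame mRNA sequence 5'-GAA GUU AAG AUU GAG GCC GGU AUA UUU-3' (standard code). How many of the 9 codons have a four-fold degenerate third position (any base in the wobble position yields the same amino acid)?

Codon 1 GAA (Glu): third position 2-fold.
Codon 2 GUU (Val): third position 4-fold.
Codon 3 AAG (Lys): third position 2-fold.
Codon 4 AUU (Ile): third position 3-fold.
Codon 5 GAG (Glu): third position 2-fold.
Codon 6 GCC (Ala): third position 4-fold.
Codon 7 GGU (Gly): third position 4-fold.
Codon 8 AUA (Ile): third position 3-fold.
Codon 9 UUU (Phe): third position 2-fold.
Four-fold degenerate third positions: 3.

3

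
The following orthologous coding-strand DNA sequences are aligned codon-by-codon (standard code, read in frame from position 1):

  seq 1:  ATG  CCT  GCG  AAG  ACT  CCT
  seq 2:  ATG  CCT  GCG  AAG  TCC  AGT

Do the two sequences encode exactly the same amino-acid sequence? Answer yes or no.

no

Codon 1: ATG Met / ATG Met — identical.
Codon 2: CCT Pro / CCT Pro — identical.
Codon 3: GCG Ala / GCG Ala — identical.
Codon 4: AAG Lys / AAG Lys — identical.
Codon 5: ACT Thr / TCC Ser — nonsynonymous.
Codon 6: CCT Pro / AGT Ser — nonsynonymous.
Nonsynonymous differences: 2 → different protein.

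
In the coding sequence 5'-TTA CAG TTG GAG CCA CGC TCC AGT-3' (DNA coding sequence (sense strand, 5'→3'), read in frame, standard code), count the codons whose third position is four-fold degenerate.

3

Codon 1 TTA (Leu): third position 2-fold.
Codon 2 CAG (Gln): third position 2-fold.
Codon 3 TTG (Leu): third position 2-fold.
Codon 4 GAG (Glu): third position 2-fold.
Codon 5 CCA (Pro): third position 4-fold.
Codon 6 CGC (Arg): third position 4-fold.
Codon 7 TCC (Ser): third position 4-fold.
Codon 8 AGT (Ser): third position 2-fold.
Four-fold degenerate third positions: 3.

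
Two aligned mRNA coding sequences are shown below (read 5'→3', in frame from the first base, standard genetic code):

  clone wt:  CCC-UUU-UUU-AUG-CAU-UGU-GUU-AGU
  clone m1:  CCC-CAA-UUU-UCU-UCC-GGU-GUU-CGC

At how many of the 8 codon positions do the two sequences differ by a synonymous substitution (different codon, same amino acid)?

0

Codon 1: CCC Pro / CCC Pro — identical.
Codon 2: UUU Phe / CAA Gln — nonsynonymous.
Codon 3: UUU Phe / UUU Phe — identical.
Codon 4: AUG Met / UCU Ser — nonsynonymous.
Codon 5: CAU His / UCC Ser — nonsynonymous.
Codon 6: UGU Cys / GGU Gly — nonsynonymous.
Codon 7: GUU Val / GUU Val — identical.
Codon 8: AGU Ser / CGC Arg — nonsynonymous.
Synonymous differences: 0.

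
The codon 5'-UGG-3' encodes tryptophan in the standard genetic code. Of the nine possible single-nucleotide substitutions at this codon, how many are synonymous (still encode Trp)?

Position 1: none → 0 synonymous.
Position 2: none → 0 synonymous.
Position 3: none → 0 synonymous.
Total: 0 + 0 + 0 = 0.

0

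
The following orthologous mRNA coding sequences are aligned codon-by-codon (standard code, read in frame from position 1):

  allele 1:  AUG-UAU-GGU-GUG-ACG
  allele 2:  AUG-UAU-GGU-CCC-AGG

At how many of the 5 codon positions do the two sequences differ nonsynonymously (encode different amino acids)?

2

Codon 1: AUG Met / AUG Met — identical.
Codon 2: UAU Tyr / UAU Tyr — identical.
Codon 3: GGU Gly / GGU Gly — identical.
Codon 4: GUG Val / CCC Pro — nonsynonymous.
Codon 5: ACG Thr / AGG Arg — nonsynonymous.
Nonsynonymous differences: 2.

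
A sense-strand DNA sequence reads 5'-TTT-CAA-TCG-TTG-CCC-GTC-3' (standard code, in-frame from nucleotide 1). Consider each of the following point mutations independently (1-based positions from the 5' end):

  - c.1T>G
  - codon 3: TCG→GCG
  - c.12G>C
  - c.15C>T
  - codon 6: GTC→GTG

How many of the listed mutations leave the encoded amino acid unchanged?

Codon 1: TTT (Phe) → GTT (Val) — missense.
Codon 3: TCG (Ser) → GCG (Ala) — missense.
Codon 4: TTG (Leu) → TTC (Phe) — missense.
Codon 5: CCC (Pro) → CCT (Pro) — synonymous.
Codon 6: GTC (Val) → GTG (Val) — synonymous.
Synonymous: 2 of 5.

2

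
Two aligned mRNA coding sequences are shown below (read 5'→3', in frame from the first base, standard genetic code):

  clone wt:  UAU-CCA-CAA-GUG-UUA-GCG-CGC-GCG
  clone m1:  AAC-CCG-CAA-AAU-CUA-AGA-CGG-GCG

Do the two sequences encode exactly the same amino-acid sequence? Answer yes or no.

Codon 1: UAU Tyr / AAC Asn — nonsynonymous.
Codon 2: CCA Pro / CCG Pro — synonymous.
Codon 3: CAA Gln / CAA Gln — identical.
Codon 4: GUG Val / AAU Asn — nonsynonymous.
Codon 5: UUA Leu / CUA Leu — synonymous.
Codon 6: GCG Ala / AGA Arg — nonsynonymous.
Codon 7: CGC Arg / CGG Arg — synonymous.
Codon 8: GCG Ala / GCG Ala — identical.
Nonsynonymous differences: 3 → different protein.

no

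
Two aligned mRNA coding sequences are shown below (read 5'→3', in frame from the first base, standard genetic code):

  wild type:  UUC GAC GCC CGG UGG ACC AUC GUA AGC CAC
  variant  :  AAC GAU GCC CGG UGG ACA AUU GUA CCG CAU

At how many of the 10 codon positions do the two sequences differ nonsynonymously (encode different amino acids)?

Codon 1: UUC Phe / AAC Asn — nonsynonymous.
Codon 2: GAC Asp / GAU Asp — synonymous.
Codon 3: GCC Ala / GCC Ala — identical.
Codon 4: CGG Arg / CGG Arg — identical.
Codon 5: UGG Trp / UGG Trp — identical.
Codon 6: ACC Thr / ACA Thr — synonymous.
Codon 7: AUC Ile / AUU Ile — synonymous.
Codon 8: GUA Val / GUA Val — identical.
Codon 9: AGC Ser / CCG Pro — nonsynonymous.
Codon 10: CAC His / CAU His — synonymous.
Nonsynonymous differences: 2.

2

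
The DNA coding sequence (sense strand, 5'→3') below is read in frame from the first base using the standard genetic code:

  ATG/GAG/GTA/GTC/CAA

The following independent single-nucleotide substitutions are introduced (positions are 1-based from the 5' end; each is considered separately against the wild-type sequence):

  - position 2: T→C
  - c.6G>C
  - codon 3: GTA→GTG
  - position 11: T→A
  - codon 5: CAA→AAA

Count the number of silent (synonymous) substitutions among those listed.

1

Codon 1: ATG (Met) → ACG (Thr) — missense.
Codon 2: GAG (Glu) → GAC (Asp) — missense.
Codon 3: GTA (Val) → GTG (Val) — synonymous.
Codon 4: GTC (Val) → GAC (Asp) — missense.
Codon 5: CAA (Gln) → AAA (Lys) — missense.
Synonymous: 1 of 5.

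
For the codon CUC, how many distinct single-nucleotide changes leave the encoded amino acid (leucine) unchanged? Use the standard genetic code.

3

Position 1: none → 0 synonymous.
Position 2: none → 0 synonymous.
Position 3: CUU, CUA, CUG → 3 synonymous.
Total: 0 + 0 + 3 = 3.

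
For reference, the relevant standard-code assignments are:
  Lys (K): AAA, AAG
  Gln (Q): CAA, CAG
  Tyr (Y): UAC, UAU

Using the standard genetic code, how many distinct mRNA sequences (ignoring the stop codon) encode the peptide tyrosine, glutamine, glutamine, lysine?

Tyr: 2 codons.
Gln: 2 codons.
Gln: 2 codons.
Lys: 2 codons.
2 × 2 × 2 × 2 = 16.

16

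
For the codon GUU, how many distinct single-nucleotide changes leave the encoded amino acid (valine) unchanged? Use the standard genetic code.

3

Position 1: none → 0 synonymous.
Position 2: none → 0 synonymous.
Position 3: GUC, GUA, GUG → 3 synonymous.
Total: 0 + 0 + 3 = 3.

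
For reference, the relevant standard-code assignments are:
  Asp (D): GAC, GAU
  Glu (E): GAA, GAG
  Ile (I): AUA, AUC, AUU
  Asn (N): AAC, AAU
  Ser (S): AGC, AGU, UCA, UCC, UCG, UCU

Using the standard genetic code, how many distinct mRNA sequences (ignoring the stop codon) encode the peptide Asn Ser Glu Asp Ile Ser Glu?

Asn: 2 codons.
Ser: 6 codons.
Glu: 2 codons.
Asp: 2 codons.
Ile: 3 codons.
Ser: 6 codons.
Glu: 2 codons.
2 × 6 × 2 × 2 × 3 × 6 × 2 = 1728.

1728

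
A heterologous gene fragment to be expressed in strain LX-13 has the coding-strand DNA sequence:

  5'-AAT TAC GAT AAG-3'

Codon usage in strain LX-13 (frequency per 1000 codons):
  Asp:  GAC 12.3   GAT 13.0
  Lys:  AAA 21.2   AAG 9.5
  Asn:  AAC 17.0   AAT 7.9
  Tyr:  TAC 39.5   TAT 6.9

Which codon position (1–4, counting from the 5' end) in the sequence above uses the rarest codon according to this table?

Codon 1 AAT (Asn): 7.9 per 1000.
Codon 2 TAC (Tyr): 39.5 per 1000.
Codon 3 GAT (Asp): 13.0 per 1000.
Codon 4 AAG (Lys): 9.5 per 1000.
Lowest frequency is 7.9 at codon 1.

1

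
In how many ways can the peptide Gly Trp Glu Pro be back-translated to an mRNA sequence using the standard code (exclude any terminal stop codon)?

Gly: 4 codons.
Trp: 1 codon.
Glu: 2 codons.
Pro: 4 codons.
4 × 1 × 2 × 4 = 32.

32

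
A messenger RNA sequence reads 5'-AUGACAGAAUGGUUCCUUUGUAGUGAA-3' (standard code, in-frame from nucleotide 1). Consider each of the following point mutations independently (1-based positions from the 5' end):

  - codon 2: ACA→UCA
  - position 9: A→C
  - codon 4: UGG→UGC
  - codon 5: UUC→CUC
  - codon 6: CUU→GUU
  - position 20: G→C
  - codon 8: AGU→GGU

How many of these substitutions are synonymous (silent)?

0

Codon 2: ACA (Thr) → UCA (Ser) — missense.
Codon 3: GAA (Glu) → GAC (Asp) — missense.
Codon 4: UGG (Trp) → UGC (Cys) — missense.
Codon 5: UUC (Phe) → CUC (Leu) — missense.
Codon 6: CUU (Leu) → GUU (Val) — missense.
Codon 7: UGU (Cys) → UCU (Ser) — missense.
Codon 8: AGU (Ser) → GGU (Gly) — missense.
Synonymous: 0 of 7.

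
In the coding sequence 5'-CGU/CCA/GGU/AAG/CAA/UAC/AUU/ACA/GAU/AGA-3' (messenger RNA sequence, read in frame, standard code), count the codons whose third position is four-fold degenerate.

Codon 1 CGU (Arg): third position 4-fold.
Codon 2 CCA (Pro): third position 4-fold.
Codon 3 GGU (Gly): third position 4-fold.
Codon 4 AAG (Lys): third position 2-fold.
Codon 5 CAA (Gln): third position 2-fold.
Codon 6 UAC (Tyr): third position 2-fold.
Codon 7 AUU (Ile): third position 3-fold.
Codon 8 ACA (Thr): third position 4-fold.
Codon 9 GAU (Asp): third position 2-fold.
Codon 10 AGA (Arg): third position 2-fold.
Four-fold degenerate third positions: 4.

4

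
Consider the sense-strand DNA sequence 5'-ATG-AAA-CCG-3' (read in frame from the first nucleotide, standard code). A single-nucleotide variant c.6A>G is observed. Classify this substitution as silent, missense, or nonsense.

silent

Position 6 falls in codon 2: AAA → Lys.
After the substitution the codon is AAG → Lys.
Both encode Lys, so the change is synonymous.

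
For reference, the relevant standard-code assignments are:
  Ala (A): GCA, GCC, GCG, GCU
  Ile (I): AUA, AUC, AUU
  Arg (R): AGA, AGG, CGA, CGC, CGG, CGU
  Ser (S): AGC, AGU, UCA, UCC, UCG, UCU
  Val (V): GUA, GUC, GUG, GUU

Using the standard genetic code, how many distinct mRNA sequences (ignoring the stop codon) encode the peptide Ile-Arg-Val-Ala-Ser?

Ile: 3 codons.
Arg: 6 codons.
Val: 4 codons.
Ala: 4 codons.
Ser: 6 codons.
3 × 6 × 4 × 4 × 6 = 1728.

1728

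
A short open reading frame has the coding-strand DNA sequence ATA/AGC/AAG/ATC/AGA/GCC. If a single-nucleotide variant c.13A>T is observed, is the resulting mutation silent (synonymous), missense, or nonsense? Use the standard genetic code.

Position 13 falls in codon 5: AGA → Arg.
After the substitution the codon is TGA → Stop.
The new codon is a stop codon, so this is a nonsense mutation.

nonsense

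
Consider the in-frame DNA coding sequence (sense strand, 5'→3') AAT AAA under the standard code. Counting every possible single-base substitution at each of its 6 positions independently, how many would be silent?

Codon 1 (AAT, Asn): 1 synonymous substitution.
Codon 2 (AAA, Lys): 1 synonymous substitution.
Total: 1 + 1 = 2.

2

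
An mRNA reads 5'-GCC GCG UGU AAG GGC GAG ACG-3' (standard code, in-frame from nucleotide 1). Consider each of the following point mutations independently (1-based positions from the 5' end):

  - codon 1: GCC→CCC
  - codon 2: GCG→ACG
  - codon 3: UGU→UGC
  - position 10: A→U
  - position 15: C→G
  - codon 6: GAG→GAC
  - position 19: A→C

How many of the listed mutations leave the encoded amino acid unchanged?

Codon 1: GCC (Ala) → CCC (Pro) — missense.
Codon 2: GCG (Ala) → ACG (Thr) — missense.
Codon 3: UGU (Cys) → UGC (Cys) — synonymous.
Codon 4: AAG (Lys) → UAG (Stop) — nonsense.
Codon 5: GGC (Gly) → GGG (Gly) — synonymous.
Codon 6: GAG (Glu) → GAC (Asp) — missense.
Codon 7: ACG (Thr) → CCG (Pro) — missense.
Synonymous: 2 of 7.

2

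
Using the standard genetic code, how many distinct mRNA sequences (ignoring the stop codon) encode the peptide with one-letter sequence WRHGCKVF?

1536

Trp: 1 codon.
Arg: 6 codons.
His: 2 codons.
Gly: 4 codons.
Cys: 2 codons.
Lys: 2 codons.
Val: 4 codons.
Phe: 2 codons.
1 × 6 × 2 × 4 × 2 × 2 × 4 × 2 = 1536.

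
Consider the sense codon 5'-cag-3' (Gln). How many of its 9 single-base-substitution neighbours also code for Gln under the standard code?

Position 1: none → 0 synonymous.
Position 2: none → 0 synonymous.
Position 3: CAA → 1 synonymous.
Total: 0 + 0 + 1 = 1.

1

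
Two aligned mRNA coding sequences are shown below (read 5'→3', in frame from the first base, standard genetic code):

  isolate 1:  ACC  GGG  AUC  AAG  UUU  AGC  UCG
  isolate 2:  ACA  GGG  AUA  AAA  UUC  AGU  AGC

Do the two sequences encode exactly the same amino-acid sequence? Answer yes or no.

yes

Codon 1: ACC Thr / ACA Thr — synonymous.
Codon 2: GGG Gly / GGG Gly — identical.
Codon 3: AUC Ile / AUA Ile — synonymous.
Codon 4: AAG Lys / AAA Lys — synonymous.
Codon 5: UUU Phe / UUC Phe — synonymous.
Codon 6: AGC Ser / AGU Ser — synonymous.
Codon 7: UCG Ser / AGC Ser — synonymous.
Nonsynonymous differences: 0 → same protein.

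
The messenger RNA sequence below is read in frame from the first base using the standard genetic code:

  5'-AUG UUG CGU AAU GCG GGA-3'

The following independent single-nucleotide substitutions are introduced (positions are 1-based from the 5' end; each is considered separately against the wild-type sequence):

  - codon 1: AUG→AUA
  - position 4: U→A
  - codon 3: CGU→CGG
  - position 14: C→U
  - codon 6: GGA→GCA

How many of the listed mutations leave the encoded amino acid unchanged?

Codon 1: AUG (Met) → AUA (Ile) — missense.
Codon 2: UUG (Leu) → AUG (Met) — missense.
Codon 3: CGU (Arg) → CGG (Arg) — synonymous.
Codon 5: GCG (Ala) → GUG (Val) — missense.
Codon 6: GGA (Gly) → GCA (Ala) — missense.
Synonymous: 1 of 5.

1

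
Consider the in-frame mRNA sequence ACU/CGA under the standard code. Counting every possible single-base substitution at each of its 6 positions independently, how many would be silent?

7

Codon 1 (ACU, Thr): 3 synonymous substitutions.
Codon 2 (CGA, Arg): 4 synonymous substitutions.
Total: 3 + 4 = 7.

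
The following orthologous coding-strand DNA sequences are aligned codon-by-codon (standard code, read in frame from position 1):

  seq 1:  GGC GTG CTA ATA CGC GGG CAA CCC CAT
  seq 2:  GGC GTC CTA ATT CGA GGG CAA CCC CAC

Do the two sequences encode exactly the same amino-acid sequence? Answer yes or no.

yes

Codon 1: GGC Gly / GGC Gly — identical.
Codon 2: GTG Val / GTC Val — synonymous.
Codon 3: CTA Leu / CTA Leu — identical.
Codon 4: ATA Ile / ATT Ile — synonymous.
Codon 5: CGC Arg / CGA Arg — synonymous.
Codon 6: GGG Gly / GGG Gly — identical.
Codon 7: CAA Gln / CAA Gln — identical.
Codon 8: CCC Pro / CCC Pro — identical.
Codon 9: CAT His / CAC His — synonymous.
Nonsynonymous differences: 0 → same protein.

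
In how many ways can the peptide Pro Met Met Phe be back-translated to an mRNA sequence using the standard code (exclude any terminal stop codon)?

8

Pro: 4 codons.
Met: 1 codon.
Met: 1 codon.
Phe: 2 codons.
4 × 1 × 1 × 2 = 8.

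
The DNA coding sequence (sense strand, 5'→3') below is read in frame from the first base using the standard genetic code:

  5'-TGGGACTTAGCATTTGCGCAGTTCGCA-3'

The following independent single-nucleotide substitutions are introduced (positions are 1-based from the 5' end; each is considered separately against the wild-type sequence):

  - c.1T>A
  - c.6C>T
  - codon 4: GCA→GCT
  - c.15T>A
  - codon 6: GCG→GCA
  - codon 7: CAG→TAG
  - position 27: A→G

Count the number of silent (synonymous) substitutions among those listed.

4

Codon 1: TGG (Trp) → AGG (Arg) — missense.
Codon 2: GAC (Asp) → GAT (Asp) — synonymous.
Codon 4: GCA (Ala) → GCT (Ala) — synonymous.
Codon 5: TTT (Phe) → TTA (Leu) — missense.
Codon 6: GCG (Ala) → GCA (Ala) — synonymous.
Codon 7: CAG (Gln) → TAG (Stop) — nonsense.
Codon 9: GCA (Ala) → GCG (Ala) — synonymous.
Synonymous: 4 of 7.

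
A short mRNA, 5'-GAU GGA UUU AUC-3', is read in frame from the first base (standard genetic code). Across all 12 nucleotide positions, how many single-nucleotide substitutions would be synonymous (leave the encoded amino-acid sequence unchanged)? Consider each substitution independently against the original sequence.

7

Codon 1 (GAU, Asp): 1 synonymous substitution.
Codon 2 (GGA, Gly): 3 synonymous substitutions.
Codon 3 (UUU, Phe): 1 synonymous substitution.
Codon 4 (AUC, Ile): 2 synonymous substitutions.
Total: 1 + 3 + 1 + 2 = 7.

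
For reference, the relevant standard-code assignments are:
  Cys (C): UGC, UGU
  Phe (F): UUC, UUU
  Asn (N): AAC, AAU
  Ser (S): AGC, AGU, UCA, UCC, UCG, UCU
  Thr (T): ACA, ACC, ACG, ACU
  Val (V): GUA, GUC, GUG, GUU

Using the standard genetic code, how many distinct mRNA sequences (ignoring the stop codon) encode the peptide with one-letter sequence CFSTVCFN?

3072

Cys: 2 codons.
Phe: 2 codons.
Ser: 6 codons.
Thr: 4 codons.
Val: 4 codons.
Cys: 2 codons.
Phe: 2 codons.
Asn: 2 codons.
2 × 2 × 6 × 4 × 4 × 2 × 2 × 2 = 3072.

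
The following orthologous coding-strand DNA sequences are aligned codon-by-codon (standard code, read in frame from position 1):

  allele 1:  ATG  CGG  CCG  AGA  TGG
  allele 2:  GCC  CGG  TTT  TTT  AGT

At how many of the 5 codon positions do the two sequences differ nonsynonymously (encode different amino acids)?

4

Codon 1: ATG Met / GCC Ala — nonsynonymous.
Codon 2: CGG Arg / CGG Arg — identical.
Codon 3: CCG Pro / TTT Phe — nonsynonymous.
Codon 4: AGA Arg / TTT Phe — nonsynonymous.
Codon 5: TGG Trp / AGT Ser — nonsynonymous.
Nonsynonymous differences: 4.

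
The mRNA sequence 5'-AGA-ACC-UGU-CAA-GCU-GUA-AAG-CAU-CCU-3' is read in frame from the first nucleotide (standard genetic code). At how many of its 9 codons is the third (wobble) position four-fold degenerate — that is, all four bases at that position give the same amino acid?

4

Codon 1 AGA (Arg): third position 2-fold.
Codon 2 ACC (Thr): third position 4-fold.
Codon 3 UGU (Cys): third position 2-fold.
Codon 4 CAA (Gln): third position 2-fold.
Codon 5 GCU (Ala): third position 4-fold.
Codon 6 GUA (Val): third position 4-fold.
Codon 7 AAG (Lys): third position 2-fold.
Codon 8 CAU (His): third position 2-fold.
Codon 9 CCU (Pro): third position 4-fold.
Four-fold degenerate third positions: 4.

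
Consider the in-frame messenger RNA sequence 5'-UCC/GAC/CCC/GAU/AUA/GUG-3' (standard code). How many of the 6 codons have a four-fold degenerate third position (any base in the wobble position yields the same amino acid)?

Codon 1 UCC (Ser): third position 4-fold.
Codon 2 GAC (Asp): third position 2-fold.
Codon 3 CCC (Pro): third position 4-fold.
Codon 4 GAU (Asp): third position 2-fold.
Codon 5 AUA (Ile): third position 3-fold.
Codon 6 GUG (Val): third position 4-fold.
Four-fold degenerate third positions: 3.

3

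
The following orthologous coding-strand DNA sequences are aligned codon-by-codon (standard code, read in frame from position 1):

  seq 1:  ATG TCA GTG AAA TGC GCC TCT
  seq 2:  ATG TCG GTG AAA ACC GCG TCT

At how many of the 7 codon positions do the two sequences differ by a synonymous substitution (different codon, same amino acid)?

2

Codon 1: ATG Met / ATG Met — identical.
Codon 2: TCA Ser / TCG Ser — synonymous.
Codon 3: GTG Val / GTG Val — identical.
Codon 4: AAA Lys / AAA Lys — identical.
Codon 5: TGC Cys / ACC Thr — nonsynonymous.
Codon 6: GCC Ala / GCG Ala — synonymous.
Codon 7: TCT Ser / TCT Ser — identical.
Synonymous differences: 2.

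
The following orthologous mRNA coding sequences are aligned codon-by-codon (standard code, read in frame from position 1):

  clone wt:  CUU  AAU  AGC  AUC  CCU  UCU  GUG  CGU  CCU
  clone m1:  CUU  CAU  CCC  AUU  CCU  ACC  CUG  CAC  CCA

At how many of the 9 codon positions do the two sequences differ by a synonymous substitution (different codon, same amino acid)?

2

Codon 1: CUU Leu / CUU Leu — identical.
Codon 2: AAU Asn / CAU His — nonsynonymous.
Codon 3: AGC Ser / CCC Pro — nonsynonymous.
Codon 4: AUC Ile / AUU Ile — synonymous.
Codon 5: CCU Pro / CCU Pro — identical.
Codon 6: UCU Ser / ACC Thr — nonsynonymous.
Codon 7: GUG Val / CUG Leu — nonsynonymous.
Codon 8: CGU Arg / CAC His — nonsynonymous.
Codon 9: CCU Pro / CCA Pro — synonymous.
Synonymous differences: 2.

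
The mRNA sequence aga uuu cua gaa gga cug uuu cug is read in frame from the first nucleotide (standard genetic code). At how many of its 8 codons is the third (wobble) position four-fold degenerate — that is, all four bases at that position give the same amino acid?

Codon 1 AGA (Arg): third position 2-fold.
Codon 2 UUU (Phe): third position 2-fold.
Codon 3 CUA (Leu): third position 4-fold.
Codon 4 GAA (Glu): third position 2-fold.
Codon 5 GGA (Gly): third position 4-fold.
Codon 6 CUG (Leu): third position 4-fold.
Codon 7 UUU (Phe): third position 2-fold.
Codon 8 CUG (Leu): third position 4-fold.
Four-fold degenerate third positions: 4.

4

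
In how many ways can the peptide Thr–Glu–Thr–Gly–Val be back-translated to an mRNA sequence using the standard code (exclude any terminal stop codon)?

512

Thr: 4 codons.
Glu: 2 codons.
Thr: 4 codons.
Gly: 4 codons.
Val: 4 codons.
4 × 2 × 4 × 4 × 4 = 512.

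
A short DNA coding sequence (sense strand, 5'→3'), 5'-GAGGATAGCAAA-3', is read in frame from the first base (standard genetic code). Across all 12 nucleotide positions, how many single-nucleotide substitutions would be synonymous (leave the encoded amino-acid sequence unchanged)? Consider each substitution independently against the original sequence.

Codon 1 (GAG, Glu): 1 synonymous substitution.
Codon 2 (GAT, Asp): 1 synonymous substitution.
Codon 3 (AGC, Ser): 1 synonymous substitution.
Codon 4 (AAA, Lys): 1 synonymous substitution.
Total: 1 + 1 + 1 + 1 = 4.

4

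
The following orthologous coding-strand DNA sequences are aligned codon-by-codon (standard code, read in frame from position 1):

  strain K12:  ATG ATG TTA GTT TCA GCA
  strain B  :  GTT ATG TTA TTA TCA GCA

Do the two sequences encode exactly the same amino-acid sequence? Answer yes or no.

no

Codon 1: ATG Met / GTT Val — nonsynonymous.
Codon 2: ATG Met / ATG Met — identical.
Codon 3: TTA Leu / TTA Leu — identical.
Codon 4: GTT Val / TTA Leu — nonsynonymous.
Codon 5: TCA Ser / TCA Ser — identical.
Codon 6: GCA Ala / GCA Ala — identical.
Nonsynonymous differences: 2 → different protein.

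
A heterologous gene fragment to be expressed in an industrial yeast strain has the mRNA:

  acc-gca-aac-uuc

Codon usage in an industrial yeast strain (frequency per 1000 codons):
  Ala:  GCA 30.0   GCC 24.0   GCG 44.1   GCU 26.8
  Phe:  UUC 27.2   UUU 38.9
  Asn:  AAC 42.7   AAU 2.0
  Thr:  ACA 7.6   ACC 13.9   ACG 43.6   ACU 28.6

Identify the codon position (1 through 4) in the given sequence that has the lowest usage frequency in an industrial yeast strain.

Codon 1 ACC (Thr): 13.9 per 1000.
Codon 2 GCA (Ala): 30.0 per 1000.
Codon 3 AAC (Asn): 42.7 per 1000.
Codon 4 UUC (Phe): 27.2 per 1000.
Lowest frequency is 13.9 at codon 1.

1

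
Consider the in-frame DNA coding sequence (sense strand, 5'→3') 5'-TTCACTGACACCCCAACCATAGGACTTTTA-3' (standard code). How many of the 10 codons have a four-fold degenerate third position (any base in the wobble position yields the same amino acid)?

Codon 1 TTC (Phe): third position 2-fold.
Codon 2 ACT (Thr): third position 4-fold.
Codon 3 GAC (Asp): third position 2-fold.
Codon 4 ACC (Thr): third position 4-fold.
Codon 5 CCA (Pro): third position 4-fold.
Codon 6 ACC (Thr): third position 4-fold.
Codon 7 ATA (Ile): third position 3-fold.
Codon 8 GGA (Gly): third position 4-fold.
Codon 9 CTT (Leu): third position 4-fold.
Codon 10 TTA (Leu): third position 2-fold.
Four-fold degenerate third positions: 6.

6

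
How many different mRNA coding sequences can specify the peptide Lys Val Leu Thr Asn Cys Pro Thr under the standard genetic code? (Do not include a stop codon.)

12288

Lys: 2 codons.
Val: 4 codons.
Leu: 6 codons.
Thr: 4 codons.
Asn: 2 codons.
Cys: 2 codons.
Pro: 4 codons.
Thr: 4 codons.
2 × 4 × 6 × 4 × 2 × 2 × 4 × 4 = 12288.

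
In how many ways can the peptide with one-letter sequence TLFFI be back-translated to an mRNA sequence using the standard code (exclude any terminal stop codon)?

288

Thr: 4 codons.
Leu: 6 codons.
Phe: 2 codons.
Phe: 2 codons.
Ile: 3 codons.
4 × 6 × 2 × 2 × 3 = 288.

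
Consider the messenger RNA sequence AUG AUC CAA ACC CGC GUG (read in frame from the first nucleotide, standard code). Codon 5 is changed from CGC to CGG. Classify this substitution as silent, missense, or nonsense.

Position 15 falls in codon 5: CGC → Arg.
After the substitution the codon is CGG → Arg.
Both encode Arg, so the change is synonymous.

silent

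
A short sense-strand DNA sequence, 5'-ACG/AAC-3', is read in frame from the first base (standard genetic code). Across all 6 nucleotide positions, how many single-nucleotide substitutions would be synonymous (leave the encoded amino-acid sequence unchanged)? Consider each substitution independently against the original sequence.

Codon 1 (ACG, Thr): 3 synonymous substitutions.
Codon 2 (AAC, Asn): 1 synonymous substitution.
Total: 3 + 1 = 4.

4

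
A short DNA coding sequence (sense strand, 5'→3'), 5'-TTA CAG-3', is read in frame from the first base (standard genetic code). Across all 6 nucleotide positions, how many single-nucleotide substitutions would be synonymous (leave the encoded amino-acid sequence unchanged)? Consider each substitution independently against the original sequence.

3

Codon 1 (TTA, Leu): 2 synonymous substitutions.
Codon 2 (CAG, Gln): 1 synonymous substitution.
Total: 2 + 1 = 3.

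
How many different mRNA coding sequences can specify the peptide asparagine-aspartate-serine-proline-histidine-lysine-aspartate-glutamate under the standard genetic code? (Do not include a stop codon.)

1536

Asn: 2 codons.
Asp: 2 codons.
Ser: 6 codons.
Pro: 4 codons.
His: 2 codons.
Lys: 2 codons.
Asp: 2 codons.
Glu: 2 codons.
2 × 2 × 6 × 4 × 2 × 2 × 2 × 2 = 1536.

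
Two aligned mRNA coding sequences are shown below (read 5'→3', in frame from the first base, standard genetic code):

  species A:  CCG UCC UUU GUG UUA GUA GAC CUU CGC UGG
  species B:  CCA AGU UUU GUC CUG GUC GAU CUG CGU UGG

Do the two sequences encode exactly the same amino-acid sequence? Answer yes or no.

Codon 1: CCG Pro / CCA Pro — synonymous.
Codon 2: UCC Ser / AGU Ser — synonymous.
Codon 3: UUU Phe / UUU Phe — identical.
Codon 4: GUG Val / GUC Val — synonymous.
Codon 5: UUA Leu / CUG Leu — synonymous.
Codon 6: GUA Val / GUC Val — synonymous.
Codon 7: GAC Asp / GAU Asp — synonymous.
Codon 8: CUU Leu / CUG Leu — synonymous.
Codon 9: CGC Arg / CGU Arg — synonymous.
Codon 10: UGG Trp / UGG Trp — identical.
Nonsynonymous differences: 0 → same protein.

yes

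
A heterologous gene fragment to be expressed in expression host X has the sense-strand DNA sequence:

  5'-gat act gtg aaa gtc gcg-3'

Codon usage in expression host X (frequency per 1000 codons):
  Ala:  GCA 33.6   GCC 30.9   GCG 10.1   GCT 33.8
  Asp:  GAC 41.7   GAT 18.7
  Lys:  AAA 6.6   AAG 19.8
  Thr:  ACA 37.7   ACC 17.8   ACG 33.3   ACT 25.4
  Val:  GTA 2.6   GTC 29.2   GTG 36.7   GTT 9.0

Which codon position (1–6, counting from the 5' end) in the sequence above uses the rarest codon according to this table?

Codon 1 GAT (Asp): 18.7 per 1000.
Codon 2 ACT (Thr): 25.4 per 1000.
Codon 3 GTG (Val): 36.7 per 1000.
Codon 4 AAA (Lys): 6.6 per 1000.
Codon 5 GTC (Val): 29.2 per 1000.
Codon 6 GCG (Ala): 10.1 per 1000.
Lowest frequency is 6.6 at codon 4.

4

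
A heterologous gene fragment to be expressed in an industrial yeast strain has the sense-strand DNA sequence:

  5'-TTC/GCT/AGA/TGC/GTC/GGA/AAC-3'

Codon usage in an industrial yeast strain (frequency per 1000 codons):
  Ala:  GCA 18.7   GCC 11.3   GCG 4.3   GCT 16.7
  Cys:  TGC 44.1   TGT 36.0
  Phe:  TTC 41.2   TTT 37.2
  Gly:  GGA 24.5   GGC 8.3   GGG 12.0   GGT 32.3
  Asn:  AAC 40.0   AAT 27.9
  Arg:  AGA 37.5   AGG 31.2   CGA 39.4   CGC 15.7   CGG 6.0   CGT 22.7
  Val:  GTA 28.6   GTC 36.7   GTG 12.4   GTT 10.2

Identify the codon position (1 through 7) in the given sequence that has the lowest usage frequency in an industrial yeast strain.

Codon 1 TTC (Phe): 41.2 per 1000.
Codon 2 GCT (Ala): 16.7 per 1000.
Codon 3 AGA (Arg): 37.5 per 1000.
Codon 4 TGC (Cys): 44.1 per 1000.
Codon 5 GTC (Val): 36.7 per 1000.
Codon 6 GGA (Gly): 24.5 per 1000.
Codon 7 AAC (Asn): 40.0 per 1000.
Lowest frequency is 16.7 at codon 2.

2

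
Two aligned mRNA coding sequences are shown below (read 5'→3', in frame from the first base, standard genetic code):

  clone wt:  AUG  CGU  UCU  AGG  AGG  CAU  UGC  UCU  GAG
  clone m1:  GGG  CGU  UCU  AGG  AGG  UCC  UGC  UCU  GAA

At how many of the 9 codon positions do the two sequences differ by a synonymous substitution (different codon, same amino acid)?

Codon 1: AUG Met / GGG Gly — nonsynonymous.
Codon 2: CGU Arg / CGU Arg — identical.
Codon 3: UCU Ser / UCU Ser — identical.
Codon 4: AGG Arg / AGG Arg — identical.
Codon 5: AGG Arg / AGG Arg — identical.
Codon 6: CAU His / UCC Ser — nonsynonymous.
Codon 7: UGC Cys / UGC Cys — identical.
Codon 8: UCU Ser / UCU Ser — identical.
Codon 9: GAG Glu / GAA Glu — synonymous.
Synonymous differences: 1.

1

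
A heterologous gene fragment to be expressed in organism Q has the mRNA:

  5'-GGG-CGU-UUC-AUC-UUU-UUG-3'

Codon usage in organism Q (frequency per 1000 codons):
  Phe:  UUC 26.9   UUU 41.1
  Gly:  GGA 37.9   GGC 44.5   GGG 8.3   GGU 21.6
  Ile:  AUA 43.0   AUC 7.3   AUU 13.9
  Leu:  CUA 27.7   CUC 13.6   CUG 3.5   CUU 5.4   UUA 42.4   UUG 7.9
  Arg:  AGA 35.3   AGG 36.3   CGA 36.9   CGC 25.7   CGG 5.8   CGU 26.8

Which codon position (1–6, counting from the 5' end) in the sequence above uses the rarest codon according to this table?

4

Codon 1 GGG (Gly): 8.3 per 1000.
Codon 2 CGU (Arg): 26.8 per 1000.
Codon 3 UUC (Phe): 26.9 per 1000.
Codon 4 AUC (Ile): 7.3 per 1000.
Codon 5 UUU (Phe): 41.1 per 1000.
Codon 6 UUG (Leu): 7.9 per 1000.
Lowest frequency is 7.3 at codon 4.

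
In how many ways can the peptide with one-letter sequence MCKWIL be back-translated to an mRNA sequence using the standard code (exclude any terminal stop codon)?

Met: 1 codon.
Cys: 2 codons.
Lys: 2 codons.
Trp: 1 codon.
Ile: 3 codons.
Leu: 6 codons.
1 × 2 × 2 × 1 × 3 × 6 = 72.

72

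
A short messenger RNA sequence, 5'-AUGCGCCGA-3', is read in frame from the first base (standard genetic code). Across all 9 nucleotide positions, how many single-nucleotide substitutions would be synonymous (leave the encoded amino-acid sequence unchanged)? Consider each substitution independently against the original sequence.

7

Codon 1 (AUG, Met): 0 synonymous substitutions.
Codon 2 (CGC, Arg): 3 synonymous substitutions.
Codon 3 (CGA, Arg): 4 synonymous substitutions.
Total: 0 + 3 + 4 = 7.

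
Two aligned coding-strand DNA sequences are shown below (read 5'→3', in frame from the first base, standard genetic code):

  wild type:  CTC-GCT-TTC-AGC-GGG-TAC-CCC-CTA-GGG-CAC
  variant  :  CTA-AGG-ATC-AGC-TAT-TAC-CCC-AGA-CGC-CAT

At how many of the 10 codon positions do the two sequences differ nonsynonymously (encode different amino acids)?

5

Codon 1: CTC Leu / CTA Leu — synonymous.
Codon 2: GCT Ala / AGG Arg — nonsynonymous.
Codon 3: TTC Phe / ATC Ile — nonsynonymous.
Codon 4: AGC Ser / AGC Ser — identical.
Codon 5: GGG Gly / TAT Tyr — nonsynonymous.
Codon 6: TAC Tyr / TAC Tyr — identical.
Codon 7: CCC Pro / CCC Pro — identical.
Codon 8: CTA Leu / AGA Arg — nonsynonymous.
Codon 9: GGG Gly / CGC Arg — nonsynonymous.
Codon 10: CAC His / CAT His — synonymous.
Nonsynonymous differences: 5.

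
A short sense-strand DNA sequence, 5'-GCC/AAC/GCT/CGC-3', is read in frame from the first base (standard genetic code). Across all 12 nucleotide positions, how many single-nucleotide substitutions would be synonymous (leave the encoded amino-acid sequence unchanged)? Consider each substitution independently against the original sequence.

Codon 1 (GCC, Ala): 3 synonymous substitutions.
Codon 2 (AAC, Asn): 1 synonymous substitution.
Codon 3 (GCT, Ala): 3 synonymous substitutions.
Codon 4 (CGC, Arg): 3 synonymous substitutions.
Total: 3 + 1 + 3 + 3 = 10.

10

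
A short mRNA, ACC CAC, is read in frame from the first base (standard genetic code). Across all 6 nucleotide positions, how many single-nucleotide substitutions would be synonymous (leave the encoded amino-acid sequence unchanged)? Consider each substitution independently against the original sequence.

Codon 1 (ACC, Thr): 3 synonymous substitutions.
Codon 2 (CAC, His): 1 synonymous substitution.
Total: 3 + 1 = 4.

4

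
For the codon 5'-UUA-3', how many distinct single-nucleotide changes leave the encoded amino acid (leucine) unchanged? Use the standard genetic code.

2

Position 1: CUA → 1 synonymous.
Position 2: none → 0 synonymous.
Position 3: UUG → 1 synonymous.
Total: 1 + 0 + 1 = 2.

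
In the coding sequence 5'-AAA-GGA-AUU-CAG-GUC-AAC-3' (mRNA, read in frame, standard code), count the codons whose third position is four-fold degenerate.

2

Codon 1 AAA (Lys): third position 2-fold.
Codon 2 GGA (Gly): third position 4-fold.
Codon 3 AUU (Ile): third position 3-fold.
Codon 4 CAG (Gln): third position 2-fold.
Codon 5 GUC (Val): third position 4-fold.
Codon 6 AAC (Asn): third position 2-fold.
Four-fold degenerate third positions: 2.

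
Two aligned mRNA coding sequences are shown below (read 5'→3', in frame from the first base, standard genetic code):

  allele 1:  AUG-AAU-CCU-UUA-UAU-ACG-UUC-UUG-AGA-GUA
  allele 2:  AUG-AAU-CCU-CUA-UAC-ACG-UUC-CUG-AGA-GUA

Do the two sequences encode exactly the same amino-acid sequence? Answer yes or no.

Codon 1: AUG Met / AUG Met — identical.
Codon 2: AAU Asn / AAU Asn — identical.
Codon 3: CCU Pro / CCU Pro — identical.
Codon 4: UUA Leu / CUA Leu — synonymous.
Codon 5: UAU Tyr / UAC Tyr — synonymous.
Codon 6: ACG Thr / ACG Thr — identical.
Codon 7: UUC Phe / UUC Phe — identical.
Codon 8: UUG Leu / CUG Leu — synonymous.
Codon 9: AGA Arg / AGA Arg — identical.
Codon 10: GUA Val / GUA Val — identical.
Nonsynonymous differences: 0 → same protein.

yes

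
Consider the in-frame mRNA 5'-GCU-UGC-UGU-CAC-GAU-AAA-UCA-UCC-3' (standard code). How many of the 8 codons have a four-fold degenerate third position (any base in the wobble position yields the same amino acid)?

3

Codon 1 GCU (Ala): third position 4-fold.
Codon 2 UGC (Cys): third position 2-fold.
Codon 3 UGU (Cys): third position 2-fold.
Codon 4 CAC (His): third position 2-fold.
Codon 5 GAU (Asp): third position 2-fold.
Codon 6 AAA (Lys): third position 2-fold.
Codon 7 UCA (Ser): third position 4-fold.
Codon 8 UCC (Ser): third position 4-fold.
Four-fold degenerate third positions: 3.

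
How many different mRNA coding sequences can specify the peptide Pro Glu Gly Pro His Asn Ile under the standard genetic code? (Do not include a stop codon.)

Pro: 4 codons.
Glu: 2 codons.
Gly: 4 codons.
Pro: 4 codons.
His: 2 codons.
Asn: 2 codons.
Ile: 3 codons.
4 × 2 × 4 × 4 × 2 × 2 × 3 = 1536.

1536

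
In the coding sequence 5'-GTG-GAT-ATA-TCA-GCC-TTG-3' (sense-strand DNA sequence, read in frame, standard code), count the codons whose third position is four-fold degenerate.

Codon 1 GTG (Val): third position 4-fold.
Codon 2 GAT (Asp): third position 2-fold.
Codon 3 ATA (Ile): third position 3-fold.
Codon 4 TCA (Ser): third position 4-fold.
Codon 5 GCC (Ala): third position 4-fold.
Codon 6 TTG (Leu): third position 2-fold.
Four-fold degenerate third positions: 3.

3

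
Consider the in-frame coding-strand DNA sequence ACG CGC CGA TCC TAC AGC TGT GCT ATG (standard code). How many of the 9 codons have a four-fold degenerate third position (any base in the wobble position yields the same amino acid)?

Codon 1 ACG (Thr): third position 4-fold.
Codon 2 CGC (Arg): third position 4-fold.
Codon 3 CGA (Arg): third position 4-fold.
Codon 4 TCC (Ser): third position 4-fold.
Codon 5 TAC (Tyr): third position 2-fold.
Codon 6 AGC (Ser): third position 2-fold.
Codon 7 TGT (Cys): third position 2-fold.
Codon 8 GCT (Ala): third position 4-fold.
Codon 9 ATG (Met): third position 1-fold.
Four-fold degenerate third positions: 5.

5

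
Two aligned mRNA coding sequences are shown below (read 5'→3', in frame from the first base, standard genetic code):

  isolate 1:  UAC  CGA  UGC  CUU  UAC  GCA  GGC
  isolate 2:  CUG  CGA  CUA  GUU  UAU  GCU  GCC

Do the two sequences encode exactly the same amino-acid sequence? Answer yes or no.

Codon 1: UAC Tyr / CUG Leu — nonsynonymous.
Codon 2: CGA Arg / CGA Arg — identical.
Codon 3: UGC Cys / CUA Leu — nonsynonymous.
Codon 4: CUU Leu / GUU Val — nonsynonymous.
Codon 5: UAC Tyr / UAU Tyr — synonymous.
Codon 6: GCA Ala / GCU Ala — synonymous.
Codon 7: GGC Gly / GCC Ala — nonsynonymous.
Nonsynonymous differences: 4 → different protein.

no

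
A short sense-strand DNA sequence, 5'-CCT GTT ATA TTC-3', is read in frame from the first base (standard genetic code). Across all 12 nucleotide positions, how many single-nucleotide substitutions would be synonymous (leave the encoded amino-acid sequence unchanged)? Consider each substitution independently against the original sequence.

Codon 1 (CCT, Pro): 3 synonymous substitutions.
Codon 2 (GTT, Val): 3 synonymous substitutions.
Codon 3 (ATA, Ile): 2 synonymous substitutions.
Codon 4 (TTC, Phe): 1 synonymous substitution.
Total: 3 + 3 + 2 + 1 = 9.

9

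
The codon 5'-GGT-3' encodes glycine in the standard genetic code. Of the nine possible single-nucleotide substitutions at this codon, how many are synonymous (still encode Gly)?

3

Position 1: none → 0 synonymous.
Position 2: none → 0 synonymous.
Position 3: GGC, GGA, GGG → 3 synonymous.
Total: 0 + 0 + 3 = 3.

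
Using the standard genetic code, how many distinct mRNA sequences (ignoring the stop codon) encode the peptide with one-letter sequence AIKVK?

192

Ala: 4 codons.
Ile: 3 codons.
Lys: 2 codons.
Val: 4 codons.
Lys: 2 codons.
4 × 3 × 2 × 4 × 2 = 192.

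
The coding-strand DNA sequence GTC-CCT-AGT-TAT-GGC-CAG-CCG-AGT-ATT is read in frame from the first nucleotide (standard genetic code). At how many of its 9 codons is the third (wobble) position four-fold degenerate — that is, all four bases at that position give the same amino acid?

4

Codon 1 GTC (Val): third position 4-fold.
Codon 2 CCT (Pro): third position 4-fold.
Codon 3 AGT (Ser): third position 2-fold.
Codon 4 TAT (Tyr): third position 2-fold.
Codon 5 GGC (Gly): third position 4-fold.
Codon 6 CAG (Gln): third position 2-fold.
Codon 7 CCG (Pro): third position 4-fold.
Codon 8 AGT (Ser): third position 2-fold.
Codon 9 ATT (Ile): third position 3-fold.
Four-fold degenerate third positions: 4.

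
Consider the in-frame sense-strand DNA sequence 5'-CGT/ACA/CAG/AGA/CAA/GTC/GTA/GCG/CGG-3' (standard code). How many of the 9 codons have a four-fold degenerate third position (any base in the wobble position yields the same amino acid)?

6

Codon 1 CGT (Arg): third position 4-fold.
Codon 2 ACA (Thr): third position 4-fold.
Codon 3 CAG (Gln): third position 2-fold.
Codon 4 AGA (Arg): third position 2-fold.
Codon 5 CAA (Gln): third position 2-fold.
Codon 6 GTC (Val): third position 4-fold.
Codon 7 GTA (Val): third position 4-fold.
Codon 8 GCG (Ala): third position 4-fold.
Codon 9 CGG (Arg): third position 4-fold.
Four-fold degenerate third positions: 6.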